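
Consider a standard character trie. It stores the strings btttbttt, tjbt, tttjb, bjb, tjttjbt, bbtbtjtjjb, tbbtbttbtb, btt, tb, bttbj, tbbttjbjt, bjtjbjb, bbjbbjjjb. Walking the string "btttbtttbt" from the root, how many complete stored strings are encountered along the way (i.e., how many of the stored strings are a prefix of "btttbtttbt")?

2

Walk "btttbtttbt" from the root; an end-of-word marker is hit whenever a stored word is a prefix of "btttbtttbt".
Prefixes of the query that are stored words: "btt", "btttbttt"
Count: 2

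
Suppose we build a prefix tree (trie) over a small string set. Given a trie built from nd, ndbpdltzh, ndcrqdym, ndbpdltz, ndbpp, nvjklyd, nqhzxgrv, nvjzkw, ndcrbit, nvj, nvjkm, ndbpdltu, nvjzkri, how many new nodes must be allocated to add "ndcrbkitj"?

4

Walking "ndcrbkitj" from the root, the first 5 characters ("ndcrb") follow existing edges; "k" is the first miss.
New nodes needed: |"ndcrbkitj"| − 5 = 9 − 5 = 4.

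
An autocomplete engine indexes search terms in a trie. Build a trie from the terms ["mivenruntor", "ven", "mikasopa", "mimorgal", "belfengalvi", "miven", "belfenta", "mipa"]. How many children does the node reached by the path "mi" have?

The children of the "mi" node are the distinct next characters among strings starting with "mi".
Characters that immediately follow "mi" among the stored strings: {k, m, p, v}.
That node has 4 child edges.

4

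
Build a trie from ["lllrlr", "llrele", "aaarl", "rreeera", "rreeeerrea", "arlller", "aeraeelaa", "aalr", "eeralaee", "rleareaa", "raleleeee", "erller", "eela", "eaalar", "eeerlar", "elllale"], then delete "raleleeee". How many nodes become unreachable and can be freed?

A node on "raleleeee"'s path can go only if nothing else ends at it or branches off below it.
The suffix "aleleeee" (8 nodes) is used only by "raleleeee"; the node for "r" still has the child "r", so pruning stops there.
Nodes removed: 8

8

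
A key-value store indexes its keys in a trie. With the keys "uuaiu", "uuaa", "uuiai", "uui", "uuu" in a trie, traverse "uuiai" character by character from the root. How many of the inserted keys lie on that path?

Check each prefix of "uuiai" against the stored set — each match is an end-marker on the path.
Prefixes of the query that are stored words: "uui", "uuiai"
Count: 2

2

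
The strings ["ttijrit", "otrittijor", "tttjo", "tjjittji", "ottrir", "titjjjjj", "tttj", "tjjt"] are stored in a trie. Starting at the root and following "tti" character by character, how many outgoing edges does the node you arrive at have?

The children of the "tti" node are the distinct next characters among strings starting with "tti".
Distinct next characters after "tti": j.
That node has 1 child edge.

1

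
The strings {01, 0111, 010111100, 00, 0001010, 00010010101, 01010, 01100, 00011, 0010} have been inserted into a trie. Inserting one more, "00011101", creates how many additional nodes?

3

"00011" is already a path in the trie; the remaining "101" must be added.
Each of the 3 remaining characters creates one node.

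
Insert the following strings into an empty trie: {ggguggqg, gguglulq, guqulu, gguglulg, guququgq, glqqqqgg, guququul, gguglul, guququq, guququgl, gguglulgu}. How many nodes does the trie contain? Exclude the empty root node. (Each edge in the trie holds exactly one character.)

36

Count nodes per top-level branch (shared prefixes stored once):
  'g'-branch (ggguggqg, gguglul, gguglulg, gguglulgu, gguglulq, glqqqqgg, guqulu, guququgl, guququgq, guququq, guququul): 36 nodes
Sum: 36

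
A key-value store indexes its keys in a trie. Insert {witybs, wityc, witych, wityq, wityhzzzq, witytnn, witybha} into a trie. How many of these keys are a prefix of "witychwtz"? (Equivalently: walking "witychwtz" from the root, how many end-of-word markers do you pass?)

Traverse "witychwtz" character by character; count nodes along the way that are marked as word ends.
Prefixes of the query that are stored words: "wityc", "witych"
Count: 2

2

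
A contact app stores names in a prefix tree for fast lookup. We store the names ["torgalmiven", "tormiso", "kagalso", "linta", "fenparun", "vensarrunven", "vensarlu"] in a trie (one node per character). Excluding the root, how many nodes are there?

Trace insertions, counting only characters that open a new branch:
  "torgalmiven" → 11 new (t, o, r, g, a, l, m, i, v, e, n)
  "tormiso" → prefix "tor" already present; 4 new (m, i, s, o)
  "kagalso" → 7 new (k, a, g, a, l, s, o)
  "linta" → 5 new (l, i, n, t, a)
  "fenparun" → 8 new (f, e, n, p, a, r, u, n)
  "vensarrunven" → 12 new (v, e, n, s, a, r, r, u, n, v, e, n)
  "vensarlu" → prefix "vensar" already present; 2 new (l, u)
Total nodes = 11 + 4 + 7 + 5 + 8 + 12 + 2 = 49

49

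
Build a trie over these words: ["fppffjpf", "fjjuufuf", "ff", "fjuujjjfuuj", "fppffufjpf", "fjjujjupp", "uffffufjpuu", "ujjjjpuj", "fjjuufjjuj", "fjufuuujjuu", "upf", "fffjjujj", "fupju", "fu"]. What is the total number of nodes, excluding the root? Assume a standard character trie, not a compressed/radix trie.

For each word, the new-node count is its length minus the longest prefix already in the trie:
  "fppffjpf" → 8 new (f, p, p, f, f, j, p, f)
  "fjjuufuf" → prefix "f" already present; 7 new (j, j, u, u, f, u, f)
  "ff" → prefix "f" already present; 1 new (f)
  "fjuujjjfuuj" → prefix "fj" already present; 9 new (u, u, j, j, j, f, u, u, j)
  "fppffufjpf" → prefix "fppff" already present; 5 new (u, f, j, p, f)
  "fjjujjupp" → prefix "fjju" already present; 5 new (j, j, u, p, p)
  "uffffufjpuu" → 11 new (u, f, f, f, f, u, f, j, p, u, u)
  "ujjjjpuj" → prefix "u" already present; 7 new (j, j, j, j, p, u, j)
  "fjjuufjjuj" → prefix "fjjuuf" already present; 4 new (j, j, u, j)
  "fjufuuujjuu" → prefix "fju" already present; 8 new (f, u, u, u, j, j, u, u)
  "upf" → prefix "u" already present; 2 new (p, f)
  "fffjjujj" → prefix "ff" already present; 6 new (f, j, j, u, j, j)
  "fupju" → prefix "f" already present; 4 new (u, p, j, u)
  "fu" → prefix "fu" already present; 0 new (none)
Total nodes = 8 + 7 + 1 + 9 + 5 + 5 + 11 + 7 + 4 + 8 + 2 + 6 + 4 + 0 = 77

77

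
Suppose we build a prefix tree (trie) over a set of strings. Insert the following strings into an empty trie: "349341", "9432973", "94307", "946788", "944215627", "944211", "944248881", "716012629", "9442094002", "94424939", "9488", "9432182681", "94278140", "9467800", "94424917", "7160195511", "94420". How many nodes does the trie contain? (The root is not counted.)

Trace insertions, counting only characters that open a new branch:
  "349341" → 6 new (3, 4, 9, 3, 4, 1)
  "9432973" → 7 new (9, 4, 3, 2, 9, 7, 3)
  "94307" → prefix "943" already present; 2 new (0, 7)
  "946788" → prefix "94" already present; 4 new (6, 7, 8, 8)
  "944215627" → prefix "94" already present; 7 new (4, 2, 1, 5, 6, 2, 7)
  "944211" → prefix "94421" already present; 1 new (1)
  "944248881" → prefix "9442" already present; 5 new (4, 8, 8, 8, 1)
  "716012629" → 9 new (7, 1, 6, 0, 1, 2, 6, 2, 9)
  "9442094002" → prefix "9442" already present; 6 new (0, 9, 4, 0, 0, 2)
  "94424939" → prefix "94424" already present; 3 new (9, 3, 9)
  "9488" → prefix "94" already present; 2 new (8, 8)
  "9432182681" → prefix "9432" already present; 6 new (1, 8, 2, 6, 8, 1)
  "94278140" → prefix "94" already present; 6 new (2, 7, 8, 1, 4, 0)
  "9467800" → prefix "94678" already present; 2 new (0, 0)
  "94424917" → prefix "944249" already present; 2 new (1, 7)
  "7160195511" → prefix "71601" already present; 5 new (9, 5, 5, 1, 1)
  "94420" → prefix "94420" already present; 0 new (none)
Total nodes = 6 + 7 + 2 + 4 + 7 + 1 + 5 + 9 + 6 + 3 + 2 + 6 + 6 + 2 + 2 + 5 + 0 = 73

73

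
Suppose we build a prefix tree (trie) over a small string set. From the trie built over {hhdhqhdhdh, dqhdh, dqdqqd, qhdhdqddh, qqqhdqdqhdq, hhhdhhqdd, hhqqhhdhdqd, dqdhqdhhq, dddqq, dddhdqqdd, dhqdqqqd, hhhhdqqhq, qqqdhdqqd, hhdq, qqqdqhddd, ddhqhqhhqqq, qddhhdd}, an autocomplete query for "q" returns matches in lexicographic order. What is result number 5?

qqqhdqdqhdq

Filter for "q…" and sort: "qddhhdd", "qhdhdqddh", "qqqdhdqqd", "qqqdqhddd", "qqqhdqdqhdq"
The 5th is qqqhdqdqhdq.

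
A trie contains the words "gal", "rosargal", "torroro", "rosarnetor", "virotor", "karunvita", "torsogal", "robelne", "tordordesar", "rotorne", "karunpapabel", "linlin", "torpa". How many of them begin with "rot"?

Filter for entries beginning with "rot":
Words under "rot": rotorne
Count: 1

1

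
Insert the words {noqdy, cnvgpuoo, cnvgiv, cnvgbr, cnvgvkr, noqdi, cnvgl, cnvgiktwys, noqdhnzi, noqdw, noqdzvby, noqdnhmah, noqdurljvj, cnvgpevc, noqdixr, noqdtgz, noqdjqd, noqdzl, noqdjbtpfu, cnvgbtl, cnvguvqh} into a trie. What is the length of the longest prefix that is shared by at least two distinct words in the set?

Equivalently: take the maximum, over all pairs, of their longest common prefix length.
"cnvgbr" and "cnvgbtl" agree on "cnvgb" (5 characters) before diverging; nothing deeper is shared.
Longest shared-prefix length: 5

5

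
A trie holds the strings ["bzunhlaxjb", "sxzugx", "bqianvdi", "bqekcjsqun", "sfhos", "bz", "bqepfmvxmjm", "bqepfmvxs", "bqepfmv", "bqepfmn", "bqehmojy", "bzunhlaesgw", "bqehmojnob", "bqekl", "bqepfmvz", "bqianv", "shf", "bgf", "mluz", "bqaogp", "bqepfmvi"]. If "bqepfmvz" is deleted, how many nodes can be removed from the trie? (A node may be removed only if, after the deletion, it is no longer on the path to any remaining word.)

1

A node on "bqepfmvz"'s path can go only if nothing else ends at it or branches off below it.
The suffix "z" (1 node) is used only by "bqepfmvz"; the node for "bqepfmv" still has the child "x", so pruning stops there.
Nodes removed: 1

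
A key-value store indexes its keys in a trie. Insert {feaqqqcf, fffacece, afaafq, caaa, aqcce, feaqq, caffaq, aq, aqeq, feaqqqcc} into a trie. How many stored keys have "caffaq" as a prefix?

1

Walk to "caffaq"; the words in its subtree are exactly those with that prefix.
Matches: "caffaq"
Count: 1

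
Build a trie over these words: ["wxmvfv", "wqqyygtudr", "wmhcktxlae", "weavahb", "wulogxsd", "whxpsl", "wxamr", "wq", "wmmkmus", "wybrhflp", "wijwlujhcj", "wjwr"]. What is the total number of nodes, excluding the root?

For each word, the new-node count is its length minus the longest prefix already in the trie:
  "wxmvfv" → 6 new (w, x, m, v, f, v)
  "wqqyygtudr" → prefix "w" already present; 9 new (q, q, y, y, g, t, u, d, r)
  "wmhcktxlae" → prefix "w" already present; 9 new (m, h, c, k, t, x, l, a, e)
  "weavahb" → prefix "w" already present; 6 new (e, a, v, a, h, b)
  "wulogxsd" → prefix "w" already present; 7 new (u, l, o, g, x, s, d)
  "whxpsl" → prefix "w" already present; 5 new (h, x, p, s, l)
  "wxamr" → prefix "wx" already present; 3 new (a, m, r)
  "wq" → prefix "wq" already present; 0 new (none)
  "wmmkmus" → prefix "wm" already present; 5 new (m, k, m, u, s)
  "wybrhflp" → prefix "w" already present; 7 new (y, b, r, h, f, l, p)
  "wijwlujhcj" → prefix "w" already present; 9 new (i, j, w, l, u, j, h, c, j)
  "wjwr" → prefix "w" already present; 3 new (j, w, r)
Total nodes = 6 + 9 + 9 + 6 + 7 + 5 + 3 + 0 + 5 + 7 + 9 + 3 = 69

69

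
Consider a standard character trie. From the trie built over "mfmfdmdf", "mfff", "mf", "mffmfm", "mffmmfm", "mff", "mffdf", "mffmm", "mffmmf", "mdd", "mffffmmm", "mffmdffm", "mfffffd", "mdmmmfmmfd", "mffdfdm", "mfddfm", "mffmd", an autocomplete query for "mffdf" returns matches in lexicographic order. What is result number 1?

Filter for "mffdf…" and sort: "mffdf", "mffdfdm"
Position 1: mffdf

mffdf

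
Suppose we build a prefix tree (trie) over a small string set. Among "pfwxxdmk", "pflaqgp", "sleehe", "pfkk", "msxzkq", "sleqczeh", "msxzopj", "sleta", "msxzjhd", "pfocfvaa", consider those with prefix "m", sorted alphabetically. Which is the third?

Filter for "m…" and sort: "msxzjhd", "msxzkq", "msxzopj"
The 3rd is msxzopj.

msxzopj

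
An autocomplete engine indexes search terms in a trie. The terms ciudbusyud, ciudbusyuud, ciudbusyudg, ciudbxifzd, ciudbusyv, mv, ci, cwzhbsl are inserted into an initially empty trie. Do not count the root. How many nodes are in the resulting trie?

27

Trace insertions, counting only characters that open a new branch:
  "ciudbusyud" → 10 new (c, i, u, d, b, u, s, y, u, d)
  "ciudbusyuud" → prefix "ciudbusyu" already present; 2 new (u, d)
  "ciudbusyudg" → prefix "ciudbusyud" already present; 1 new (g)
  "ciudbxifzd" → prefix "ciudb" already present; 5 new (x, i, f, z, d)
  "ciudbusyv" → prefix "ciudbusy" already present; 1 new (v)
  "mv" → 2 new (m, v)
  "ci" → prefix "ci" already present; 0 new (none)
  "cwzhbsl" → prefix "c" already present; 6 new (w, z, h, b, s, l)
Total nodes = 10 + 2 + 1 + 5 + 1 + 2 + 0 + 6 = 27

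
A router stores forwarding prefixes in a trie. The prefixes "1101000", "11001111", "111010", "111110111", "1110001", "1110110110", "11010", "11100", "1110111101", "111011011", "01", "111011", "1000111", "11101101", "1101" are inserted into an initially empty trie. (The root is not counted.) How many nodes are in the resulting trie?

Trace insertions, counting only characters that open a new branch:
  "1101000" → 7 new (1, 1, 0, 1, 0, 0, 0)
  "11001111" → prefix "110" already present; 5 new (0, 1, 1, 1, 1)
  "111010" → prefix "11" already present; 4 new (1, 0, 1, 0)
  "111110111" → prefix "111" already present; 6 new (1, 1, 0, 1, 1, 1)
  "1110001" → prefix "1110" already present; 3 new (0, 0, 1)
  "1110110110" → prefix "11101" already present; 5 new (1, 0, 1, 1, 0)
  "11010" → prefix "11010" already present; 0 new (none)
  "11100" → prefix "11100" already present; 0 new (none)
  "1110111101" → prefix "111011" already present; 4 new (1, 1, 0, 1)
  "111011011" → prefix "111011011" already present; 0 new (none)
  "01" → 2 new (0, 1)
  "111011" → prefix "111011" already present; 0 new (none)
  "1000111" → prefix "1" already present; 6 new (0, 0, 0, 1, 1, 1)
  "11101101" → prefix "11101101" already present; 0 new (none)
  "1101" → prefix "1101" already present; 0 new (none)
Total nodes = 7 + 5 + 4 + 6 + 3 + 5 + 0 + 0 + 4 + 0 + 2 + 0 + 6 + 0 + 0 = 42

42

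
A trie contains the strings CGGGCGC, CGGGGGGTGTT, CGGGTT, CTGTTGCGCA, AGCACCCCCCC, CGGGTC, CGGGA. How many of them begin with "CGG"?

Traverse to the node for "CGG", then collect every word in that subtree.
Words under "CGG": CGGGA, CGGGCGC, CGGGGGGTGTT, CGGGTC, CGGGTT
Count: 5

5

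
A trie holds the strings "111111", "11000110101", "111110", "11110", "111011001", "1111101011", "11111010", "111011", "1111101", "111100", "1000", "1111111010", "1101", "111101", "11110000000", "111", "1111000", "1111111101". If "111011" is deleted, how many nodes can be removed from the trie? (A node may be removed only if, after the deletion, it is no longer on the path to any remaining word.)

0

After clearing the end-marker at "111011", prune upward until reaching a node still needed by another word.
Every node on "111011" is still needed (e.g. by "111011001"), so nothing is freed.
Nodes removed: 0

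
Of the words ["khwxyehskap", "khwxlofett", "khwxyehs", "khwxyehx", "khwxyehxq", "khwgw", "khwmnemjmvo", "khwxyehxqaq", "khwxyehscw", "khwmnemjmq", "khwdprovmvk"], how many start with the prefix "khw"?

11

Traverse to the node for "khw", then collect every word in that subtree.
Matches: "khwdprovmvk", "khwgw", "khwmnemjmq", "khwmnemjmvo", "khwxlofett", "khwxyehs", "khwxyehscw", "khwxyehskap", "khwxyehx", "khwxyehxq", "khwxyehxqaq"
Count: 11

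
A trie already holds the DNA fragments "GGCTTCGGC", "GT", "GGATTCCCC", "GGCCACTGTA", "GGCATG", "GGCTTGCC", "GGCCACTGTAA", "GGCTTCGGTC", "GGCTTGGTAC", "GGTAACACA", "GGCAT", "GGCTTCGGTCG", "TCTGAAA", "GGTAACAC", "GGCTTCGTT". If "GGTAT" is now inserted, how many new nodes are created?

1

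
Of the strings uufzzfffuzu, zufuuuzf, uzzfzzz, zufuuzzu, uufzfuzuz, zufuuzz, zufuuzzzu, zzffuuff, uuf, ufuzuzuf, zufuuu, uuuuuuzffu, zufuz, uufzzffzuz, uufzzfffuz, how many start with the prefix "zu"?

6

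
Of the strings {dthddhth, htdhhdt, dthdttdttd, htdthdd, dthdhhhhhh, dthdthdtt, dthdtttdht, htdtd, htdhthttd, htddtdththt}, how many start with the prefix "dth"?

Filter for entries beginning with "dth":
Matches: "dthddhth", "dthdhhhhhh", "dthdthdtt", "dthdttdttd", "dthdtttdht"
Count: 5

5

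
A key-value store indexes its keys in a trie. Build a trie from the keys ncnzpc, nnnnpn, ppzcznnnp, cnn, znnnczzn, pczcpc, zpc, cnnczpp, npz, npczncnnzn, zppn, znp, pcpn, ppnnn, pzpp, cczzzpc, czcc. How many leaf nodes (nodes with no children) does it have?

A leaf is a node with no children — equivalently, the end of a word that is not a proper prefix of any other stored word.
Those words: "cczzzpc", "cnnczpp", "czcc", "ncnzpc", "nnnnpn", "npczncnnzn", "npz", "pcpn", "pczcpc", "ppnnn", "ppzcznnnp", "pzpp", "znnnczzn", "znp", "zpc", "zppn"
Leaf count: 16

16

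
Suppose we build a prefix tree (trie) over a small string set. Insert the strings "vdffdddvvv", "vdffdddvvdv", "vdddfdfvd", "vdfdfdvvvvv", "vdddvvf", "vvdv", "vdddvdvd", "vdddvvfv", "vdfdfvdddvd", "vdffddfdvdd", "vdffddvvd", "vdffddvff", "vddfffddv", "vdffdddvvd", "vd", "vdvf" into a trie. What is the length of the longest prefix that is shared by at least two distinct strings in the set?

10

The deepest shared node is where two words last agree before diverging.
e.g. "vdffdddvvd" and "vdffdddvvdv" share the prefix "vdffdddvvd" of length 10; no pair shares a longer one.
Longest shared-prefix length: 10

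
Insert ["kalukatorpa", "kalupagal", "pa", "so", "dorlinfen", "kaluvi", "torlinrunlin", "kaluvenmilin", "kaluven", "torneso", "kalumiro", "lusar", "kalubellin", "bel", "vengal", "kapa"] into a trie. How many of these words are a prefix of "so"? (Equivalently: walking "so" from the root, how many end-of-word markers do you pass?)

1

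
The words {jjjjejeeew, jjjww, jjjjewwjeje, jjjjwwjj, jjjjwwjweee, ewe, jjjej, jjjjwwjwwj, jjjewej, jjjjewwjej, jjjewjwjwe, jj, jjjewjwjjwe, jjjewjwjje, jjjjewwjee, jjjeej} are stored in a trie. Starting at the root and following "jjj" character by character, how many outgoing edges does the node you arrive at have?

The children of the "jjj" node are the distinct next characters among strings starting with "jjj".
Distinct next characters after "jjj": e, j, w.
That node has 3 child edges.

3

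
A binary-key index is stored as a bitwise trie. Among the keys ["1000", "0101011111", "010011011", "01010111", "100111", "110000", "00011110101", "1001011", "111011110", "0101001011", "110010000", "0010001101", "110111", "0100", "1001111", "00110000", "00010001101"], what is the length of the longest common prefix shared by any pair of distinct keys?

8

Look for the deepest trie node that still has at least two words in its subtree.
e.g. "01010111" and "0101011111" share the prefix "01010111" of length 8; no pair shares a longer one.
Longest shared-prefix length: 8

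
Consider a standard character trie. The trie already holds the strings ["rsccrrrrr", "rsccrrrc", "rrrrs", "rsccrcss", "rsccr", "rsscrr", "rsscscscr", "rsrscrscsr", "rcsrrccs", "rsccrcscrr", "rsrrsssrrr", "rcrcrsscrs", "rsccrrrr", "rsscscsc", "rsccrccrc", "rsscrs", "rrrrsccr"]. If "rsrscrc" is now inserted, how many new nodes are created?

1

"rsrscr" is already a path in the trie; the remaining "c" must be added.
So 7 − 6 = 1 new nodes.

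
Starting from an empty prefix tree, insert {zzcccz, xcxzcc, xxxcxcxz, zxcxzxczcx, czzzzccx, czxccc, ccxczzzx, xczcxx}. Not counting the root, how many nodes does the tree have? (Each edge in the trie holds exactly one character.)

51

For each word, the new-node count is its length minus the longest prefix already in the trie:
  "zzcccz" → 6 new (z, z, c, c, c, z)
  "xcxzcc" → 6 new (x, c, x, z, c, c)
  "xxxcxcxz" → prefix "x" already present; 7 new (x, x, c, x, c, x, z)
  "zxcxzxczcx" → prefix "z" already present; 9 new (x, c, x, z, x, c, z, c, x)
  "czzzzccx" → 8 new (c, z, z, z, z, c, c, x)
  "czxccc" → prefix "cz" already present; 4 new (x, c, c, c)
  "ccxczzzx" → prefix "c" already present; 7 new (c, x, c, z, z, z, x)
  "xczcxx" → prefix "xc" already present; 4 new (z, c, x, x)
Total nodes = 6 + 6 + 7 + 9 + 8 + 4 + 7 + 4 = 51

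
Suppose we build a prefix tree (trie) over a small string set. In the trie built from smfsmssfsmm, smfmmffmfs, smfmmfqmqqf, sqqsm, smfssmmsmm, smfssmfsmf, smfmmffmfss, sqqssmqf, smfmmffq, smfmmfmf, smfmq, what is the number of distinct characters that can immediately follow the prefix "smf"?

Walk "smf" from the root, arriving at one node.
Distinct next characters after "smf": m, s.
That node has 2 child edges.

2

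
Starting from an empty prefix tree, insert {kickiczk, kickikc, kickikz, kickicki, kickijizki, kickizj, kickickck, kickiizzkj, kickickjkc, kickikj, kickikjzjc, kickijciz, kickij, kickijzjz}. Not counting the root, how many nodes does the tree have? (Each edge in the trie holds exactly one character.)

40

Trie structure (* marks end of a word):
(root)
└─ k
   └─ i
      └─ c
         └─ k
            └─ i
               ├─ c
               │  ├─ k
               │  │  ├─ c
               │  │  │  └─ k *
               │  │  ├─ i *
               │  │  └─ j
               │  │     └─ k
               │  │        └─ c *
               │  └─ z
               │     └─ k *
               ├─ i
               │  └─ z
               │     └─ z
               │        └─ k
               │           └─ j *
               ├─ j *
               │  ├─ c
               │  │  └─ i
               │  │     └─ z *
               │  ├─ i
               │  │  └─ z
               │  │     └─ k
               │  │        └─ i *
               │  └─ z
               │     └─ j
               │        └─ z *
               ├─ k
               │  ├─ c *
               │  ├─ j *
               │  │  └─ z
               │  │     └─ j
               │  │        └─ c *
               │  └─ z *
               └─ z
                  └─ j *
Counting every labelled node above: 40.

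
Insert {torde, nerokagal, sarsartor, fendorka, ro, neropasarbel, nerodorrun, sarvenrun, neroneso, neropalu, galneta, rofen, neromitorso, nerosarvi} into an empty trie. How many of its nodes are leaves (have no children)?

A leaf is a node with no children — equivalently, the end of a word that is not a proper prefix of any other stored word.
Those words: "fendorka", "galneta", "nerodorrun", "nerokagal", "neromitorso", "neroneso", "neropalu", "neropasarbel", "nerosarvi", "rofen", "sarsartor", "sarvenrun", "torde"
Leaf count: 13

13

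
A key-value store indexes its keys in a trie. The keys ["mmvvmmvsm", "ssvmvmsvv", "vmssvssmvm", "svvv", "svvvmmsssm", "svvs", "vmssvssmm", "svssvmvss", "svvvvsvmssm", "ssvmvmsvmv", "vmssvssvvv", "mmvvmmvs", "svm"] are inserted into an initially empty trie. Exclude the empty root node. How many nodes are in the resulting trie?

Count nodes per top-level branch (shared prefixes stored once):
  'm'-branch (mmvvmmvs, mmvvmmvsm): 9 nodes
  's'-branch (ssvmvmsvmv, ssvmvmsvv, svm, svssvmvss, svvs, svvv, svvvmmsssm, svvvvsvmssm): 36 nodes
  'v'-branch (vmssvssmm, vmssvssmvm, vmssvssvvv): 14 nodes
Sum: 59

59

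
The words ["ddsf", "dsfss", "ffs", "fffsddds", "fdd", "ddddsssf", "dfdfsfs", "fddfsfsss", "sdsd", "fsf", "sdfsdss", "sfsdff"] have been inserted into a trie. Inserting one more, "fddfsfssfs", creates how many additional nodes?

Walking "fddfsfssfs" from the root, the first 8 characters ("fddfsfss") follow existing edges; "f" is the first miss.
New nodes needed: |"fddfsfssfs"| − 8 = 10 − 8 = 2.

2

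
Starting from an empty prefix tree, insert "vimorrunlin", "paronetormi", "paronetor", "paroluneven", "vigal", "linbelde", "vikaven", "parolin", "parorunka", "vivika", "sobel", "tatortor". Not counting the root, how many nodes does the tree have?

Trace insertions, counting only characters that open a new branch:
  "vimorrunlin" → 11 new (v, i, m, o, r, r, u, n, l, i, n)
  "paronetormi" → 11 new (p, a, r, o, n, e, t, o, r, m, i)
  "paronetor" → prefix "paronetor" already present; 0 new (none)
  "paroluneven" → prefix "paro" already present; 7 new (l, u, n, e, v, e, n)
  "vigal" → prefix "vi" already present; 3 new (g, a, l)
  "linbelde" → 8 new (l, i, n, b, e, l, d, e)
  "vikaven" → prefix "vi" already present; 5 new (k, a, v, e, n)
  "parolin" → prefix "parol" already present; 2 new (i, n)
  "parorunka" → prefix "paro" already present; 5 new (r, u, n, k, a)
  "vivika" → prefix "vi" already present; 4 new (v, i, k, a)
  "sobel" → 5 new (s, o, b, e, l)
  "tatortor" → 8 new (t, a, t, o, r, t, o, r)
Total nodes = 11 + 11 + 0 + 7 + 3 + 8 + 5 + 2 + 5 + 4 + 5 + 8 = 69

69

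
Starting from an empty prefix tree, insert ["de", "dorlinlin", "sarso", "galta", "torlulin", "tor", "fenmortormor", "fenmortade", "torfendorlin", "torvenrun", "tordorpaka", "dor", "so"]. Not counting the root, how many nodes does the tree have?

66

Insert word by word; a character creates a node only if that edge doesn't already exist:
  "de" → 2 new (d, e)
  "dorlinlin" → prefix "d" already present; 8 new (o, r, l, i, n, l, i, n)
  "sarso" → 5 new (s, a, r, s, o)
  "galta" → 5 new (g, a, l, t, a)
  "torlulin" → 8 new (t, o, r, l, u, l, i, n)
  "tor" → prefix "tor" already present; 0 new (none)
  "fenmortormor" → 12 new (f, e, n, m, o, r, t, o, r, m, o, r)
  "fenmortade" → prefix "fenmort" already present; 3 new (a, d, e)
  "torfendorlin" → prefix "tor" already present; 9 new (f, e, n, d, o, r, l, i, n)
  "torvenrun" → prefix "tor" already present; 6 new (v, e, n, r, u, n)
  "tordorpaka" → prefix "tor" already present; 7 new (d, o, r, p, a, k, a)
  "dor" → prefix "dor" already present; 0 new (none)
  "so" → prefix "s" already present; 1 new (o)
Total nodes = 2 + 8 + 5 + 5 + 8 + 0 + 12 + 3 + 9 + 6 + 7 + 0 + 1 = 66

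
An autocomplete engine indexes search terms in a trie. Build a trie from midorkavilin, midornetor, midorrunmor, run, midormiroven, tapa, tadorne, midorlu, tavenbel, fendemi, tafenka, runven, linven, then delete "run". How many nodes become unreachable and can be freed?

0

Walk "run" from the leaf back toward the root, removing each node that no remaining word uses.
Every node on "run" is still needed (e.g. by "runven"), so nothing is freed.
Nodes removed: 0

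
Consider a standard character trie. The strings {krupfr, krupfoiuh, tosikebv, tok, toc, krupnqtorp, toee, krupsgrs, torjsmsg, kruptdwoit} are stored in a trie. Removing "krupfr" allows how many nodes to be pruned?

1

After clearing the end-marker at "krupfr", prune upward until reaching a node still needed by another word.
The suffix "r" (1 node) is used only by "krupfr"; the node for "krupf" still has the child "o", so pruning stops there.
Nodes removed: 1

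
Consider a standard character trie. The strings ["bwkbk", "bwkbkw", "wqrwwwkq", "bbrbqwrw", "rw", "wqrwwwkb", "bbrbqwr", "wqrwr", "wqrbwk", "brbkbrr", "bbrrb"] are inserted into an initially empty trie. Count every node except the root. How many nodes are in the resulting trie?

36

Trace insertions, counting only characters that open a new branch:
  "bwkbk" → 5 new (b, w, k, b, k)
  "bwkbkw" → prefix "bwkbk" already present; 1 new (w)
  "wqrwwwkq" → 8 new (w, q, r, w, w, w, k, q)
  "bbrbqwrw" → prefix "b" already present; 7 new (b, r, b, q, w, r, w)
  "rw" → 2 new (r, w)
  "wqrwwwkb" → prefix "wqrwwwk" already present; 1 new (b)
  "bbrbqwr" → prefix "bbrbqwr" already present; 0 new (none)
  "wqrwr" → prefix "wqrw" already present; 1 new (r)
  "wqrbwk" → prefix "wqr" already present; 3 new (b, w, k)
  "brbkbrr" → prefix "b" already present; 6 new (r, b, k, b, r, r)
  "bbrrb" → prefix "bbr" already present; 2 new (r, b)
Total nodes = 5 + 1 + 8 + 7 + 2 + 1 + 0 + 1 + 3 + 6 + 2 = 36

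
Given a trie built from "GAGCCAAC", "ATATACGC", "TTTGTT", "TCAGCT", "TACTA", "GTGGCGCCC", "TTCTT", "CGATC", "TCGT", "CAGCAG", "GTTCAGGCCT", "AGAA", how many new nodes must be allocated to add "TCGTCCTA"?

The longest prefix of "TCGTCCTA" already in the trie is "TCGT" (length 4).
So 8 − 4 = 4 new nodes.

4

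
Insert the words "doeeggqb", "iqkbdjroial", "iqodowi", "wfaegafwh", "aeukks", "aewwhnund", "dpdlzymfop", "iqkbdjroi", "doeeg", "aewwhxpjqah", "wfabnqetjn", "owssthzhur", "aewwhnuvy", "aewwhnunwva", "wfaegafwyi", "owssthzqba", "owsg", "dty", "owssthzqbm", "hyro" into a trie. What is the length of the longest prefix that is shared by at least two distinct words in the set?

Look for the deepest trie node that still has at least two words in its subtree.
e.g. "iqkbdjroi" and "iqkbdjroial" share the prefix "iqkbdjroi" of length 9; no pair shares a longer one.
Longest shared-prefix length: 9

9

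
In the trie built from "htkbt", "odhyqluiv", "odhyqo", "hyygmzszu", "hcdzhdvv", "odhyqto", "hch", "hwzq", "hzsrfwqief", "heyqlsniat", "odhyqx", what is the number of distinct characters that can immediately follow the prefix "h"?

Walk "h" from the root, arriving at one node.
Distinct next characters after "h": c, e, t, w, y, z.
That node has 6 child edges.

6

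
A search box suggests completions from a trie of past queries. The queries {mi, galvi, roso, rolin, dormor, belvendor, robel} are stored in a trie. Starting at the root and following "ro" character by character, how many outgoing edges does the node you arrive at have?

3

Walk "ro" from the root, arriving at one node.
Characters that immediately follow "ro" among the stored strings: {b, l, s}.
That node has 3 child edges.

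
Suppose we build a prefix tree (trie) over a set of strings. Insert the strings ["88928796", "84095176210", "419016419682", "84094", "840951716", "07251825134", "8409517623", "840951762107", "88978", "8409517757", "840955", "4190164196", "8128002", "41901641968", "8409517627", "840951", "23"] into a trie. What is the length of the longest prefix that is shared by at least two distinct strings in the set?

11

The deepest shared node is where two words last agree before diverging.
e.g. "41901641968" and "419016419682" share the prefix "41901641968" of length 11; no pair shares a longer one.
Longest shared-prefix length: 11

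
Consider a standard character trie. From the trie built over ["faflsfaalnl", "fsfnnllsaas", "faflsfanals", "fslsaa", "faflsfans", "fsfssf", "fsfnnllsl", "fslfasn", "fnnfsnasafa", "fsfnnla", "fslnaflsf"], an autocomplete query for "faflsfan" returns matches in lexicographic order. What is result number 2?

faflsfans

DFS of the "faflsfan" subtree visits, in order: "faflsfanals", "faflsfans"
The 2nd is faflsfans.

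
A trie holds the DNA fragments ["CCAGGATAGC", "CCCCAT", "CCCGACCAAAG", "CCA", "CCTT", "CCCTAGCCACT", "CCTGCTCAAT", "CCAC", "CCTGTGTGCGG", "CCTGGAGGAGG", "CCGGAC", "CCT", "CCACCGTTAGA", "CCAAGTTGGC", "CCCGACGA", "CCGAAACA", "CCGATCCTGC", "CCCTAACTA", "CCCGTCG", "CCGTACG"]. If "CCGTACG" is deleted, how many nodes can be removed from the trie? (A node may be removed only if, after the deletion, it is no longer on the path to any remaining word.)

A node on "CCGTACG"'s path can go only if nothing else ends at it or branches off below it.
The suffix "TACG" (4 nodes) is used only by "CCGTACG"; the node for "CCG" still has the child "G", so pruning stops there.
Nodes removed: 4

4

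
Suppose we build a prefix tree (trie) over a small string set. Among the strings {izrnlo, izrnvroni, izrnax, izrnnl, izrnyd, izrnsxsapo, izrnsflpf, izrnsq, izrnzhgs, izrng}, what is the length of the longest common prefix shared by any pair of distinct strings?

Look for the deepest trie node that still has at least two words in its subtree.
"izrnsflpf" and "izrnsq" agree on "izrns" (5 characters) before diverging; nothing deeper is shared.
Longest shared-prefix length: 5

5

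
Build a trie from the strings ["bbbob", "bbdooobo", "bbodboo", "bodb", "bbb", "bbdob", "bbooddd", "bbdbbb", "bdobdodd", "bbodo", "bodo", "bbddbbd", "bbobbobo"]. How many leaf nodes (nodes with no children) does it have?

A leaf is a node with no children — equivalently, the end of a word that is not a proper prefix of any other stored word.
Those words: "bbbob", "bbdbbb", "bbddbbd", "bbdob", "bbdooobo", "bbobbobo", "bbodboo", "bbodo", "bbooddd", "bdobdodd", "bodb", "bodo"
Leaf count: 12

12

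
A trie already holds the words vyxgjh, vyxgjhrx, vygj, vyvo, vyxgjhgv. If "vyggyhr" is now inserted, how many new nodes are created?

Walking "vyggyhr" from the root, the first 3 characters ("vyg") follow existing edges; "g" is the first miss.
So 7 − 3 = 4 new nodes.

4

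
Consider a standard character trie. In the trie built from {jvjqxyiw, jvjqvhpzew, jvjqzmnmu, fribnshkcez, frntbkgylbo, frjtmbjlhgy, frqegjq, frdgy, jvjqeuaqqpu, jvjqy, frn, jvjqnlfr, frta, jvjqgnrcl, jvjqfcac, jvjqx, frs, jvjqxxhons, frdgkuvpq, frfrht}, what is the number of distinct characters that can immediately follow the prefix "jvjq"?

8

Follow the path "jvjq" to its node, then look at its outgoing edges.
Distinct next characters after "jvjq": e, f, g, n, v, x, y, z.
That node has 8 child edges.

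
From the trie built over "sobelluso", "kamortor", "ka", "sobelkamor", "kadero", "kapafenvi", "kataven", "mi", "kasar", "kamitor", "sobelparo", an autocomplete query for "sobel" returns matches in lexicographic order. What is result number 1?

DFS of the "sobel" subtree visits, in order: "sobelkamor", "sobelluso", "sobelparo"
The 1st is sobelkamor.

sobelkamor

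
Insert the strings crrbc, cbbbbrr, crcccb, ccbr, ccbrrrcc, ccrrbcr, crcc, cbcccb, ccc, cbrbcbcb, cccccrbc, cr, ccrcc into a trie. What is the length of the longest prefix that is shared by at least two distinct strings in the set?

The deepest shared node is where two words last agree before diverging.
e.g. "ccbr" and "ccbrrrcc" share the prefix "ccbr" of length 4; no pair shares a longer one.
Longest shared-prefix length: 4

4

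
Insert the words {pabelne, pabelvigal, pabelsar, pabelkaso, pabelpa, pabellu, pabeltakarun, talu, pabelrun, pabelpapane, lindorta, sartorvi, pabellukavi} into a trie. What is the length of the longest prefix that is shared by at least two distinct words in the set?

7

The deepest shared node is where two words last agree before diverging.
e.g. "pabellu" and "pabellukavi" share the prefix "pabellu" of length 7; no pair shares a longer one.
Longest shared-prefix length: 7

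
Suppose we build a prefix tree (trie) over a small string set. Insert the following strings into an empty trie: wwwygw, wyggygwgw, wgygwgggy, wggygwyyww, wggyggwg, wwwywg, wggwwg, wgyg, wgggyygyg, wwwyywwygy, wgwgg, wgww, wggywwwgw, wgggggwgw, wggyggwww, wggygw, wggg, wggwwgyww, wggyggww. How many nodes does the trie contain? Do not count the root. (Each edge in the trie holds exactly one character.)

69

Trace insertions, counting only characters that open a new branch:
  "wwwygw" → 6 new (w, w, w, y, g, w)
  "wyggygwgw" → prefix "w" already present; 8 new (y, g, g, y, g, w, g, w)
  "wgygwgggy" → prefix "w" already present; 8 new (g, y, g, w, g, g, g, y)
  "wggygwyyww" → prefix "wg" already present; 8 new (g, y, g, w, y, y, w, w)
  "wggyggwg" → prefix "wggyg" already present; 3 new (g, w, g)
  "wwwywg" → prefix "wwwy" already present; 2 new (w, g)
  "wggwwg" → prefix "wgg" already present; 3 new (w, w, g)
  "wgyg" → prefix "wgyg" already present; 0 new (none)
  "wgggyygyg" → prefix "wgg" already present; 6 new (g, y, y, g, y, g)
  "wwwyywwygy" → prefix "wwwy" already present; 6 new (y, w, w, y, g, y)
  "wgwgg" → prefix "wg" already present; 3 new (w, g, g)
  "wgww" → prefix "wgw" already present; 1 new (w)
  "wggywwwgw" → prefix "wggy" already present; 5 new (w, w, w, g, w)
  "wgggggwgw" → prefix "wggg" already present; 5 new (g, g, w, g, w)
  "wggyggwww" → prefix "wggyggw" already present; 2 new (w, w)
  "wggygw" → prefix "wggygw" already present; 0 new (none)
  "wggg" → prefix "wggg" already present; 0 new (none)
  "wggwwgyww" → prefix "wggwwg" already present; 3 new (y, w, w)
  "wggyggww" → prefix "wggyggww" already present; 0 new (none)
Total nodes = 6 + 8 + 8 + 8 + 3 + 2 + 3 + 0 + 6 + 6 + 3 + 1 + 5 + 5 + 2 + 0 + 0 + 3 + 0 = 69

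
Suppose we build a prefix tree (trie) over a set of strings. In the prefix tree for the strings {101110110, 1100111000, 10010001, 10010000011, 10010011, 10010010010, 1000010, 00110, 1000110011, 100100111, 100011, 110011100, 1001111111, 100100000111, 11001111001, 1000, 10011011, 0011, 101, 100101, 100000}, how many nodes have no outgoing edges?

14

Leaves are exactly the stored words that no other stored word extends.
Those words: "00110", "100000", "1000010", "1000110011", "100100000111", "10010001", "10010010010", "100100111", "100101", "10011011", "1001111111", "101110110", "1100111000", "11001111001"
Leaf count: 14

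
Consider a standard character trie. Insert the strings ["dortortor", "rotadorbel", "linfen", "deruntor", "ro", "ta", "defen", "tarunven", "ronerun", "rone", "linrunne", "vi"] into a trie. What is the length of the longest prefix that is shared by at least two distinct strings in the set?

4

The deepest shared node is where two words last agree before diverging.
e.g. "rone" and "ronerun" share the prefix "rone" of length 4; no pair shares a longer one.
Longest shared-prefix length: 4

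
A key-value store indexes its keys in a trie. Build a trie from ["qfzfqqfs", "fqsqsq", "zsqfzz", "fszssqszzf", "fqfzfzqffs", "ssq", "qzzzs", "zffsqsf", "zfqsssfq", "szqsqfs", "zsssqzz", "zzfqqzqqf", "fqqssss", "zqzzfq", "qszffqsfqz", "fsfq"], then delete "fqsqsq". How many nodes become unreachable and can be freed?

4

After clearing the end-marker at "fqsqsq", prune upward until reaching a node still needed by another word.
The suffix "sqsq" (4 nodes) is used only by "fqsqsq"; the node for "fq" still has the child "f", so pruning stops there.
Nodes removed: 4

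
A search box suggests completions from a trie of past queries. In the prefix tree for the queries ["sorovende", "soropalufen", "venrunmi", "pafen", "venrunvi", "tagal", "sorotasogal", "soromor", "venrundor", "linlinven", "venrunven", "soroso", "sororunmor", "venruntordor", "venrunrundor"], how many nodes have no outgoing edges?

Leaves are exactly the stored words that no other stored word extends.
Those words: "linlinven", "pafen", "soromor", "soropalufen", "sororunmor", "soroso", "sorotasogal", "sorovende", "tagal", "venrundor", "venrunmi", "venrunrundor", "venruntordor", "venrunven", "venrunvi"
Leaf count: 15

15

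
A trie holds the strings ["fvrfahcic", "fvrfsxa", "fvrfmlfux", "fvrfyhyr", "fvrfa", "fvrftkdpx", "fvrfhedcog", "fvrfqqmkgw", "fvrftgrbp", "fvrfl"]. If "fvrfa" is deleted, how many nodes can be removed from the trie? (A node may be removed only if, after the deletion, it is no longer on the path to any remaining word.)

0

After clearing the end-marker at "fvrfa", prune upward until reaching a node still needed by another word.
Every node on "fvrfa" is still needed (e.g. by "fvrfahcic"), so nothing is freed.
Nodes removed: 0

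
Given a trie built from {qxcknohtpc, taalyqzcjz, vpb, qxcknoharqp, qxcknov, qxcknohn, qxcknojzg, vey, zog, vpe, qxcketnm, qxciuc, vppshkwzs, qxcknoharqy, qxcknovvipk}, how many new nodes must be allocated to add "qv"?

1

The longest prefix of "qv" already in the trie is "q" (length 1).
Each of the 1 remaining characters creates one node.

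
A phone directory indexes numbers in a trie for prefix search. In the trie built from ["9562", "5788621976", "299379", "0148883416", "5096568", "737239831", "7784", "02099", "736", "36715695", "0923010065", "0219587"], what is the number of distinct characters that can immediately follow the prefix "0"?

Follow the path "0" to its node, then look at its outgoing edges.
Distinct next characters after "0": 1, 2, 9.
That node has 3 child edges.

3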